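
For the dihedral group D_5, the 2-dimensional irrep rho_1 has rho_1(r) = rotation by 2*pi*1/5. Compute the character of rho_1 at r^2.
chi_{rho_1}(r^2) = 2*cos(2*pi*1*2/5) = -sqrt(5)/2 - 1/2

rho_1(r^2) is rotation by angle 2*pi*1*2/5, whose trace is 2*cos(2*pi*1*2/5) = -sqrt(5)/2 - 1/2.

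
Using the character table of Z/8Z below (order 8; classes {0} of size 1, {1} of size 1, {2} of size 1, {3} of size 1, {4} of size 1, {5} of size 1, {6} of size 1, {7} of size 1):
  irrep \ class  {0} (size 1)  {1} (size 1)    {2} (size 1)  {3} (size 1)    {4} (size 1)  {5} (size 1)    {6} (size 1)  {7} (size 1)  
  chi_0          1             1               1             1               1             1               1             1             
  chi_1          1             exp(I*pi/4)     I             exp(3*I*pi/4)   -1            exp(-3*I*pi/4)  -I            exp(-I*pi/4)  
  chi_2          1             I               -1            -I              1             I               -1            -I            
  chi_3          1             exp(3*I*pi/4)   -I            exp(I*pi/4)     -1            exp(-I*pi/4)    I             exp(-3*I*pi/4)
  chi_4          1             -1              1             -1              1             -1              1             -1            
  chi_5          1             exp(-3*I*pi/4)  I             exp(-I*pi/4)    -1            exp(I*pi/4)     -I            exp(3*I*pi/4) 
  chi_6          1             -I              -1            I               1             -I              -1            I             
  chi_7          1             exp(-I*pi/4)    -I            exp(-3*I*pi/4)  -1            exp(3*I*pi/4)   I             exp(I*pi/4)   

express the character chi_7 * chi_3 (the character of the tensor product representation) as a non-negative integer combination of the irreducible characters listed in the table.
chi_7 tensor chi_3 = chi_2 (all other irreducibles have multiplicity 0).

Justification: The character of a tensor product is the pointwise product (chi_7 * chi_3)(C) = chi_7(C) * chi_3(C):
  {0}: (1)*(1), {1}: (exp(-I*pi/4))*(exp(3*I*pi/4)), {2}: (-I)*(-I), {3}: (exp(-3*I*pi/4))*(exp(I*pi/4)), {4}: (-1)*(-1), {5}: (exp(3*I*pi/4))*(exp(-I*pi/4)), {6}: (I)*(I), {7}: (exp(I*pi/4))*(exp(-3*I*pi/4))
so (chi_7 * chi_3) takes values
  {0} -> 1, {1} -> I, {2} -> -1, {3} -> -I, {4} -> 1, {5} -> I, {6} -> -1, {7} -> -I.
Now take the inner product of this character with each irreducible chi from the table, <chi_7*chi_3, chi> = (1/8) sum_C |C| (chi_7*chi_3)(C) conj(chi(C)):
  <chi_7*chi_3, chi_0> = (1/8)[1*(1)*conj(1) + 1*(I)*conj(1) + 1*(-1)*conj(1) + 1*(-I)*conj(1) + 1*(1)*conj(1) + 1*(I)*conj(1) + 1*(-1)*conj(1) + 1*(-I)*conj(1)]
      = (1/8)[(1) + (I) + (-1) + (-I) + (1) + (I) + (-1) + (-I)] = 0/8 = 0
  <chi_7*chi_3, chi_1> = (1/8)[1*(1)*conj(1) + 1*(I)*conj(exp(I*pi/4)) + 1*(-1)*conj(I) + 1*(-I)*conj(exp(3*I*pi/4)) + 1*(1)*conj(-1) + 1*(I)*conj(exp(-3*I*pi/4)) + 1*(-1)*conj(-I) + 1*(-I)*conj(exp(-I*pi/4))]
      = (1/8)[(1) + (exp(I*pi/4)) + (I) + (-exp(-I*pi/4)) + (-1) + (exp(-3*I*pi/4)) + (-I) + (-exp(3*I*pi/4))] = 0/8 = 0
  <chi_7*chi_3, chi_2> = (1/8)[1*(1)*conj(1) + 1*(I)*conj(I) + 1*(-1)*conj(-1) + 1*(-I)*conj(-I) + 1*(1)*conj(1) + 1*(I)*conj(I) + 1*(-1)*conj(-1) + 1*(-I)*conj(-I)]
      = (1/8)[(1) + (1) + (1) + (1) + (1) + (1) + (1) + (1)] = 8/8 = 1
  <chi_7*chi_3, chi_3> = (1/8)[1*(1)*conj(1) + 1*(I)*conj(exp(3*I*pi/4)) + 1*(-1)*conj(-I) + 1*(-I)*conj(exp(I*pi/4)) + 1*(1)*conj(-1) + 1*(I)*conj(exp(-I*pi/4)) + 1*(-1)*conj(I) + 1*(-I)*conj(exp(-3*I*pi/4))]
      = (1/8)[(1) + (exp(-I*pi/4)) + (-I) + (-exp(I*pi/4)) + (-1) + (exp(3*I*pi/4)) + (I) + (-exp(-3*I*pi/4))] = 0/8 = 0
  <chi_7*chi_3, chi_4> = (1/8)[1*(1)*conj(1) + 1*(I)*conj(-1) + 1*(-1)*conj(1) + 1*(-I)*conj(-1) + 1*(1)*conj(1) + 1*(I)*conj(-1) + 1*(-1)*conj(1) + 1*(-I)*conj(-1)]
      = (1/8)[(1) + (-I) + (-1) + (I) + (1) + (-I) + (-1) + (I)] = 0/8 = 0
  <chi_7*chi_3, chi_5> = (1/8)[1*(1)*conj(1) + 1*(I)*conj(exp(-3*I*pi/4)) + 1*(-1)*conj(I) + 1*(-I)*conj(exp(-I*pi/4)) + 1*(1)*conj(-1) + 1*(I)*conj(exp(I*pi/4)) + 1*(-1)*conj(-I) + 1*(-I)*conj(exp(3*I*pi/4))]
      = (1/8)[(1) + (exp(-3*I*pi/4)) + (I) + (-exp(3*I*pi/4)) + (-1) + (exp(I*pi/4)) + (-I) + (-exp(-I*pi/4))] = 0/8 = 0
  <chi_7*chi_3, chi_6> = (1/8)[1*(1)*conj(1) + 1*(I)*conj(-I) + 1*(-1)*conj(-1) + 1*(-I)*conj(I) + 1*(1)*conj(1) + 1*(I)*conj(-I) + 1*(-1)*conj(-1) + 1*(-I)*conj(I)]
      = (1/8)[(1) + (-1) + (1) + (-1) + (1) + (-1) + (1) + (-1)] = 0/8 = 0
  <chi_7*chi_3, chi_7> = (1/8)[1*(1)*conj(1) + 1*(I)*conj(exp(-I*pi/4)) + 1*(-1)*conj(-I) + 1*(-I)*conj(exp(-3*I*pi/4)) + 1*(1)*conj(-1) + 1*(I)*conj(exp(3*I*pi/4)) + 1*(-1)*conj(I) + 1*(-I)*conj(exp(I*pi/4))]
      = (1/8)[(1) + (exp(3*I*pi/4)) + (-I) + (-exp(-3*I*pi/4)) + (-1) + (exp(-I*pi/4)) + (I) + (-exp(I*pi/4))] = 0/8 = 0
(Exp terms are combined using exp(i*s)*conj(exp(i*t)) = exp(i*(s-t)), and sums of them are collapsed using the identity that for every m > 1 the m distinct m-th roots of unity sum to 0, e.g. 1 + exp(2*I*pi/3) + exp(-2*I*pi/3) = 0.)
Hence the multiplicities are chi_2: 1. Dimension check: dim(chi_7)*dim(chi_3) = 1*1 = 1 and sum (mult * dim) = 1*1 = 1.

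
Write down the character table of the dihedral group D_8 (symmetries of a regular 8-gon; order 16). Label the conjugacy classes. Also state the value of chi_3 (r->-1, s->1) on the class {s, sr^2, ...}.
Conjugacy classes: {e} of size 1, {r^4} of size 1, {r^1, r^7} of size 2, {r^2, r^6} of size 2, {r^3, r^5} of size 2, {s, sr^2, ...} of size 4, {sr, sr^3, ...} of size 4.
Character table:
  irrep \ class              {e} (size 1)  {r^4} (size 1)  {r^1, r^7} (size 2)  {r^2, r^6} (size 2)  {r^3, r^5} (size 2)  {s, sr^2, ...} (size 4)  {sr, sr^3, ...} (size 4)
  chi_1 (triv)               1             1               1                    1                    1                    1                        1                       
  chi_2 (sign: r->1, s->-1)  1             1               1                    1                    1                    -1                       -1                      
  chi_3 (r->-1, s->1)        1             1               -1                   1                    -1                   1                        -1                      
  chi_4 (r->-1, s->-1)       1             1               -1                   1                    -1                   -1                       1                       
  chi_5 (2d, j=1)            2             -2              sqrt(2)              0                    -sqrt(2)             0                        0                       
  chi_6 (2d, j=2)            2             2               0                    -2                   0                    0                        0                       
  chi_7 (2d, j=3)            2             -2              -sqrt(2)             0                    sqrt(2)              0                        0                       

Spot check: chi_3 (r->-1, s->1) on {s, sr^2, ...} = 1.

Solution. D_8 has order 2*8 = 16 with 7 conjugacy classes, hence 7 irreducibles. Sum of squared dims 1 + 1 + 1 + 1 + 4 + 4 + 4 = 16 = |G|. Linear characters come from the abelianisation; the 2-dimensional irreps have character r^k -> 2*cos(2*pi*j*k/8), reflections -> 0.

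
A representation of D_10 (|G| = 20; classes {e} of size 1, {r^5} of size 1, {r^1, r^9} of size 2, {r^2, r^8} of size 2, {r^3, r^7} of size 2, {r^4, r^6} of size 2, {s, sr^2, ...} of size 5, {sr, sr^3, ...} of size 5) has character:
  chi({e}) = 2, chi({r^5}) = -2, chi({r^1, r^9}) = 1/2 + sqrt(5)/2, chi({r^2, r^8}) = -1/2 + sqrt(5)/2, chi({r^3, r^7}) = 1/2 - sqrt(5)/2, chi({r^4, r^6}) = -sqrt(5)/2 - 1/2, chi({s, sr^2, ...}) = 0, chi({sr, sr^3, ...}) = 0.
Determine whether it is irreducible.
Irreducible: <chi, chi> = 1.

Explanation: <chi, chi> = (1/|G|) sum_C |C| * |chi(C)|^2 = (1/20)[1*|2|^2 + 1*|-2|^2 + 2*|1/2 + sqrt(5)/2|^2 + 2*|-1/2 + sqrt(5)/2|^2 + 2*|1/2 - sqrt(5)/2|^2 + 2*|-sqrt(5)/2 - 1/2|^2 + 5*|0|^2 + 5*|0|^2]
  = (1/20)[(4) + (4) + (sqrt(5) + 3) + (3 - sqrt(5)) + (3 - sqrt(5)) + (sqrt(5) + 3) + (0) + (0)] = 20/20 = 1.
A character is irreducible iff <chi, chi> = 1, so this representation is irreducible.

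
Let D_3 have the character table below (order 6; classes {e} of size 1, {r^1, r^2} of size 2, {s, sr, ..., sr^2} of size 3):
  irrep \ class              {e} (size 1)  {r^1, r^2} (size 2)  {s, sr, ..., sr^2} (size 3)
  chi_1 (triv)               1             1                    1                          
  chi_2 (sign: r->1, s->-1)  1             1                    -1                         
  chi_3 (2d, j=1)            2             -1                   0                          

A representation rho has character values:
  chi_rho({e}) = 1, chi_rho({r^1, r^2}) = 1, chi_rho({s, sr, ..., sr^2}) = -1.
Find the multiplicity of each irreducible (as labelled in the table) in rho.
Multiplicities: chi_1: 0, chi_2: 1, chi_3: 0.

Details: Use <chi_rho, chi> = (1/|G|) sum_C |C| * chi_rho(C) * conj(chi(C)) with |G| = 6 for each irreducible chi in the table:
  <chi_rho, chi_1> = (1/6)[1*(1)*conj(1) + 2*(1)*conj(1) + 3*(-1)*conj(1)]
      = (1/6)[(1) + (2) + (-3)] = 0/6 = 0
  <chi_rho, chi_2> = (1/6)[1*(1)*conj(1) + 2*(1)*conj(1) + 3*(-1)*conj(-1)]
      = (1/6)[(1) + (2) + (3)] = 6/6 = 1
  <chi_rho, chi_3> = (1/6)[1*(1)*conj(2) + 2*(1)*conj(-1) + 3*(-1)*conj(0)]
      = (1/6)[(2) + (-2) + (0)] = 0/6 = 0
Dimension check: dim(rho) = sum (mult * dim) = 0*1 + 1*1 + 0*2 = 1 = chi_rho(e) = 1.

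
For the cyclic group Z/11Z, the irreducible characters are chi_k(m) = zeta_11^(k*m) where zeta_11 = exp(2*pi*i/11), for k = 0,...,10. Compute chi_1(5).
chi_1(5) = zeta_11^5 = exp(10*I*pi/11)

Solution. chi_1(5) = zeta_11^(1*5) = zeta_11^5. Since zeta_11^11 = 1, this equals zeta_11^5 = exp(2*pi*i*5/11) = exp(10*I*pi/11).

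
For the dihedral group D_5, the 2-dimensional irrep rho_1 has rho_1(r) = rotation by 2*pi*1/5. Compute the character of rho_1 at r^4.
chi_{rho_1}(r^4) = 2*cos(2*pi*1*4/5) = -1/2 + sqrt(5)/2

Solution. rho_1(r^4) is rotation by angle 2*pi*1*4/5, whose trace is 2*cos(2*pi*1*4/5) = -1/2 + sqrt(5)/2.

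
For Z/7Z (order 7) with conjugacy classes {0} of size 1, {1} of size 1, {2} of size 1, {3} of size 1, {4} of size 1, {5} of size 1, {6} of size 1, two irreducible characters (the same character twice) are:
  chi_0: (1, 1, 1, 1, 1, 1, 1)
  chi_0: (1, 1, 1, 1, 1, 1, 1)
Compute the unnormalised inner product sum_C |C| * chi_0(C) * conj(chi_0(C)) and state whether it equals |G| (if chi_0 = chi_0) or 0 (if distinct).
Sum = 7 = |G| = 7; so <chi_0, chi_0> = 1 (norm-1 confirms irreducibility).

Compute term by term over conjugacy classes (|C| * chi_0(C) * conj(chi_0(C))):
  1*(1)*conj(1) + 1*(1)*conj(1) + 1*(1)*conj(1) + 1*(1)*conj(1) + 1*(1)*conj(1) + 1*(1)*conj(1) + 1*(1)*conj(1)
  = (1) + (1) + (1) + (1) + (1) + (1) + (1)
  = 7.
(Exp terms are combined using exp(i*s)*conj(exp(i*t)) = exp(i*(s-t)), and sums of them are collapsed using the identity that for every m > 1 the m distinct m-th roots of unity sum to 0, e.g. 1 + exp(2*I*pi/3) + exp(-2*I*pi/3) = 0.)
Dividing by |G| = 7 gives 7/7 = 1, matching the row-orthogonality relation <chi_0, chi_0> = [chi_0 = chi_0].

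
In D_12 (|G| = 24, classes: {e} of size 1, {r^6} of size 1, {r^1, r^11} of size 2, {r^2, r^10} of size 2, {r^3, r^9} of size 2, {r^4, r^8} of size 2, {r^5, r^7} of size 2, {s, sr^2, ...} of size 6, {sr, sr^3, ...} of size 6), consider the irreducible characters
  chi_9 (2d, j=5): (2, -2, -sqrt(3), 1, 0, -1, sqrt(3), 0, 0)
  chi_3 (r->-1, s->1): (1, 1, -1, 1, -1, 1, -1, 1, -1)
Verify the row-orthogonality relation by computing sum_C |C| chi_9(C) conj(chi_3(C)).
Sum = 0; so <chi_9, chi_3> = 0 (distinct irreducibles are orthogonal).

Solution. Compute term by term over conjugacy classes (|C| * chi_9(C) * conj(chi_3(C))):
  1*(2)*conj(1) + 1*(-2)*conj(1) + 2*(-sqrt(3))*conj(-1) + 2*(1)*conj(1) + 2*(0)*conj(-1) + 2*(-1)*conj(1) + 2*(sqrt(3))*conj(-1) + 6*(0)*conj(1) + 6*(0)*conj(-1)
  = (2) + (-2) + (2*sqrt(3)) + (2) + (0) + (-2) + (-2*sqrt(3)) + (0) + (0)
  = 0.
Dividing by |G| = 24 gives 0/24 = 0, matching the row-orthogonality relation <chi_9, chi_3> = [chi_9 = chi_3].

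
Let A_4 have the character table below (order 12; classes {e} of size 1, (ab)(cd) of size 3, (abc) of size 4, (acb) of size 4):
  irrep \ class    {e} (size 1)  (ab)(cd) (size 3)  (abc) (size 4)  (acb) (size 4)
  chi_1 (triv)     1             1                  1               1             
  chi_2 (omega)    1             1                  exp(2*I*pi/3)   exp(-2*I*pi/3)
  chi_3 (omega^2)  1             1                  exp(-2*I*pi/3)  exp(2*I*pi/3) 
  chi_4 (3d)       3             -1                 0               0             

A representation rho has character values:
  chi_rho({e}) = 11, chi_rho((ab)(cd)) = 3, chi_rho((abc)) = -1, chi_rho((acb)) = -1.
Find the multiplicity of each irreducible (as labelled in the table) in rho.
Multiplicities: chi_1: 1, chi_2: 2, chi_3: 2, chi_4: 2.

Working: Use <chi_rho, chi> = (1/|G|) sum_C |C| * chi_rho(C) * conj(chi(C)) with |G| = 12 for each irreducible chi in the table:
  <chi_rho, chi_1> = (1/12)[1*(11)*conj(1) + 3*(3)*conj(1) + 4*(-1)*conj(1) + 4*(-1)*conj(1)]
      = (1/12)[(11) + (9) + (-4) + (-4)] = 12/12 = 1
  <chi_rho, chi_2> = (1/12)[1*(11)*conj(1) + 3*(3)*conj(1) + 4*(-1)*conj(exp(2*I*pi/3)) + 4*(-1)*conj(exp(-2*I*pi/3))]
      = (1/12)[(11) + (9) + (8 + 4*exp(-2*I*pi/3) + 8*exp(2*I*pi/3)) + (8 + 8*exp(-2*I*pi/3) + 4*exp(2*I*pi/3))] = 24/12 = 2
  <chi_rho, chi_3> = (1/12)[1*(11)*conj(1) + 3*(3)*conj(1) + 4*(-1)*conj(exp(-2*I*pi/3)) + 4*(-1)*conj(exp(2*I*pi/3))]
      = (1/12)[(11) + (9) + (8 + 8*exp(-2*I*pi/3) + 4*exp(2*I*pi/3)) + (8 + 4*exp(-2*I*pi/3) + 8*exp(2*I*pi/3))] = 24/12 = 2
  <chi_rho, chi_4> = (1/12)[1*(11)*conj(3) + 3*(3)*conj(-1) + 4*(-1)*conj(0) + 4*(-1)*conj(0)]
      = (1/12)[(33) + (-9) + (0) + (0)] = 24/12 = 2
(Exp terms are combined using exp(i*s)*conj(exp(i*t)) = exp(i*(s-t)), and sums of them are collapsed using the identity that for every m > 1 the m distinct m-th roots of unity sum to 0, e.g. 1 + exp(2*I*pi/3) + exp(-2*I*pi/3) = 0.)
Dimension check: dim(rho) = sum (mult * dim) = 1*1 + 2*1 + 2*1 + 2*3 = 11 = chi_rho(e) = 11.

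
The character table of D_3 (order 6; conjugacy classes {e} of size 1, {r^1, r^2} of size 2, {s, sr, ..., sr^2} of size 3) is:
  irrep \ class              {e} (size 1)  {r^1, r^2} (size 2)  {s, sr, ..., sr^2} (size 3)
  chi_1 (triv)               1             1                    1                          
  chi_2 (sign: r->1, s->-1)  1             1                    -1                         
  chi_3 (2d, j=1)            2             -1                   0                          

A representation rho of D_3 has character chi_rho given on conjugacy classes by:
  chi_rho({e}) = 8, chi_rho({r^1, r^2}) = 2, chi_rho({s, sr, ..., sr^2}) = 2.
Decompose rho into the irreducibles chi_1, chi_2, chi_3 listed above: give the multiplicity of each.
Multiplicities: chi_1: 3, chi_2: 1, chi_3: 2.

Explanation: Use <chi_rho, chi> = (1/|G|) sum_C |C| * chi_rho(C) * conj(chi(C)) with |G| = 6 for each irreducible chi in the table:
  <chi_rho, chi_1> = (1/6)[1*(8)*conj(1) + 2*(2)*conj(1) + 3*(2)*conj(1)]
      = (1/6)[(8) + (4) + (6)] = 18/6 = 3
  <chi_rho, chi_2> = (1/6)[1*(8)*conj(1) + 2*(2)*conj(1) + 3*(2)*conj(-1)]
      = (1/6)[(8) + (4) + (-6)] = 6/6 = 1
  <chi_rho, chi_3> = (1/6)[1*(8)*conj(2) + 2*(2)*conj(-1) + 3*(2)*conj(0)]
      = (1/6)[(16) + (-4) + (0)] = 12/6 = 2
Dimension check: dim(rho) = sum (mult * dim) = 3*1 + 1*1 + 2*2 = 8 = chi_rho(e) = 8.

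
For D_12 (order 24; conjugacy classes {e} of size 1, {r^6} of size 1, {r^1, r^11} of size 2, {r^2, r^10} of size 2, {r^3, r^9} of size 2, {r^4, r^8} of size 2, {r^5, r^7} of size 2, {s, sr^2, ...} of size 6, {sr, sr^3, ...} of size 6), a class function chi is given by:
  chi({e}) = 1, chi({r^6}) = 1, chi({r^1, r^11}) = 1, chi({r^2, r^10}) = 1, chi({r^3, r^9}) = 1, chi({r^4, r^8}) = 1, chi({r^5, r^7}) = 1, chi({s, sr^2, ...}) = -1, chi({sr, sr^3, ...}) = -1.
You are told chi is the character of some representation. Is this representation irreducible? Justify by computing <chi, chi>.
Irreducible: <chi, chi> = 1.

<chi, chi> = (1/|G|) sum_C |C| * |chi(C)|^2 = (1/24)[1*|1|^2 + 1*|1|^2 + 2*|1|^2 + 2*|1|^2 + 2*|1|^2 + 2*|1|^2 + 2*|1|^2 + 6*|-1|^2 + 6*|-1|^2]
  = (1/24)[(1) + (1) + (2) + (2) + (2) + (2) + (2) + (6) + (6)] = 24/24 = 1.
A character is irreducible iff <chi, chi> = 1, so this representation is irreducible.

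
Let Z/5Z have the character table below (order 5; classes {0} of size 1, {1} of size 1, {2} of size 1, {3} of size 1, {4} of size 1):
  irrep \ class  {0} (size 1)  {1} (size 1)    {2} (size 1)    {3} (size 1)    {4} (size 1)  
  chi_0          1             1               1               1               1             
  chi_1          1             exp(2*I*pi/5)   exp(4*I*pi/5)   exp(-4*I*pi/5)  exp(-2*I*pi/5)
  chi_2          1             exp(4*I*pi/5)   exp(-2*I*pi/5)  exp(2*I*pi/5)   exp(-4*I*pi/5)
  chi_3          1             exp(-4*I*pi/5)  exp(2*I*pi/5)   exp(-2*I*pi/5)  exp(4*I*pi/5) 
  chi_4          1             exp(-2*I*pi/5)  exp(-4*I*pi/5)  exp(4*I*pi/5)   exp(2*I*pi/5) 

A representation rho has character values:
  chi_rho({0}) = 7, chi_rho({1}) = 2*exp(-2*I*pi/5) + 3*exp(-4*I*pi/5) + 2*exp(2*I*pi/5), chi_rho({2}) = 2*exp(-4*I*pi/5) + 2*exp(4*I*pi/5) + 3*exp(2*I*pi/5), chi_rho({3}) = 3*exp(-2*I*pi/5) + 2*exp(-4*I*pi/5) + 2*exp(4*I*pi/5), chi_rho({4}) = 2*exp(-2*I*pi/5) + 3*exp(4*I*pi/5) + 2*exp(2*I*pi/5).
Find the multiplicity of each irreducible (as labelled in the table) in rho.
Multiplicities: chi_0: 0, chi_1: 2, chi_2: 0, chi_3: 3, chi_4: 2.

Why: Use <chi_rho, chi> = (1/|G|) sum_C |C| * chi_rho(C) * conj(chi(C)) with |G| = 5 for each irreducible chi in the table:
  <chi_rho, chi_0> = (1/5)[1*(7)*conj(1) + 1*(2*exp(-2*I*pi/5) + 3*exp(-4*I*pi/5) + 2*exp(2*I*pi/5))*conj(1) + 1*(2*exp(-4*I*pi/5) + 2*exp(4*I*pi/5) + 3*exp(2*I*pi/5))*conj(1) + 1*(3*exp(-2*I*pi/5) + 2*exp(-4*I*pi/5) + 2*exp(4*I*pi/5))*conj(1) + 1*(2*exp(-2*I*pi/5) + 3*exp(4*I*pi/5) + 2*exp(2*I*pi/5))*conj(1)]
      = (1/5)[(7) + (2*exp(-2*I*pi/5) + 3*exp(-4*I*pi/5) + 2*exp(2*I*pi/5)) + (2*exp(-4*I*pi/5) + 2*exp(4*I*pi/5) + 3*exp(2*I*pi/5)) + (3*exp(-2*I*pi/5) + 2*exp(-4*I*pi/5) + 2*exp(4*I*pi/5)) + (2*exp(-2*I*pi/5) + 3*exp(4*I*pi/5) + 2*exp(2*I*pi/5))] = 0/5 = 0
  <chi_rho, chi_1> = (1/5)[1*(7)*conj(1) + 1*(2*exp(-2*I*pi/5) + 3*exp(-4*I*pi/5) + 2*exp(2*I*pi/5))*conj(exp(2*I*pi/5)) + 1*(2*exp(-4*I*pi/5) + 2*exp(4*I*pi/5) + 3*exp(2*I*pi/5))*conj(exp(4*I*pi/5)) + 1*(3*exp(-2*I*pi/5) + 2*exp(-4*I*pi/5) + 2*exp(4*I*pi/5))*conj(exp(-4*I*pi/5)) + 1*(2*exp(-2*I*pi/5) + 3*exp(4*I*pi/5) + 2*exp(2*I*pi/5))*conj(exp(-2*I*pi/5))]
      = (1/5)[(7) + (2 + 2*exp(-4*I*pi/5) + 3*exp(4*I*pi/5)) + (2 + 3*exp(-2*I*pi/5) + 2*exp(2*I*pi/5)) + (2 + 2*exp(-2*I*pi/5) + 3*exp(2*I*pi/5)) + (2 + 3*exp(-4*I*pi/5) + 2*exp(4*I*pi/5))] = 10/5 = 2
  <chi_rho, chi_2> = (1/5)[1*(7)*conj(1) + 1*(2*exp(-2*I*pi/5) + 3*exp(-4*I*pi/5) + 2*exp(2*I*pi/5))*conj(exp(4*I*pi/5)) + 1*(2*exp(-4*I*pi/5) + 2*exp(4*I*pi/5) + 3*exp(2*I*pi/5))*conj(exp(-2*I*pi/5)) + 1*(3*exp(-2*I*pi/5) + 2*exp(-4*I*pi/5) + 2*exp(4*I*pi/5))*conj(exp(2*I*pi/5)) + 1*(2*exp(-2*I*pi/5) + 3*exp(4*I*pi/5) + 2*exp(2*I*pi/5))*conj(exp(-4*I*pi/5))]
      = (1/5)[(7) + (2*exp(-2*I*pi/5) + 2*exp(4*I*pi/5) + 3*exp(2*I*pi/5)) + (2*exp(-2*I*pi/5) + 2*exp(-4*I*pi/5) + 3*exp(4*I*pi/5)) + (3*exp(-4*I*pi/5) + 2*exp(4*I*pi/5) + 2*exp(2*I*pi/5)) + (3*exp(-2*I*pi/5) + 2*exp(-4*I*pi/5) + 2*exp(2*I*pi/5))] = 0/5 = 0
  <chi_rho, chi_3> = (1/5)[1*(7)*conj(1) + 1*(2*exp(-2*I*pi/5) + 3*exp(-4*I*pi/5) + 2*exp(2*I*pi/5))*conj(exp(-4*I*pi/5)) + 1*(2*exp(-4*I*pi/5) + 2*exp(4*I*pi/5) + 3*exp(2*I*pi/5))*conj(exp(2*I*pi/5)) + 1*(3*exp(-2*I*pi/5) + 2*exp(-4*I*pi/5) + 2*exp(4*I*pi/5))*conj(exp(-2*I*pi/5)) + 1*(2*exp(-2*I*pi/5) + 3*exp(4*I*pi/5) + 2*exp(2*I*pi/5))*conj(exp(4*I*pi/5))]
      = (1/5)[(7) + (3 + 2*exp(-4*I*pi/5) + 2*exp(2*I*pi/5)) + (3 + 2*exp(4*I*pi/5) + 2*exp(2*I*pi/5)) + (3 + 2*exp(-2*I*pi/5) + 2*exp(-4*I*pi/5)) + (3 + 2*exp(-2*I*pi/5) + 2*exp(4*I*pi/5))] = 15/5 = 3
  <chi_rho, chi_4> = (1/5)[1*(7)*conj(1) + 1*(2*exp(-2*I*pi/5) + 3*exp(-4*I*pi/5) + 2*exp(2*I*pi/5))*conj(exp(-2*I*pi/5)) + 1*(2*exp(-4*I*pi/5) + 2*exp(4*I*pi/5) + 3*exp(2*I*pi/5))*conj(exp(-4*I*pi/5)) + 1*(3*exp(-2*I*pi/5) + 2*exp(-4*I*pi/5) + 2*exp(4*I*pi/5))*conj(exp(4*I*pi/5)) + 1*(2*exp(-2*I*pi/5) + 3*exp(4*I*pi/5) + 2*exp(2*I*pi/5))*conj(exp(2*I*pi/5))]
      = (1/5)[(7) + (2 + 3*exp(-2*I*pi/5) + 2*exp(4*I*pi/5)) + (2 + 2*exp(-2*I*pi/5) + 3*exp(-4*I*pi/5)) + (2 + 3*exp(4*I*pi/5) + 2*exp(2*I*pi/5)) + (2 + 2*exp(-4*I*pi/5) + 3*exp(2*I*pi/5))] = 10/5 = 2
(Exp terms are combined using exp(i*s)*conj(exp(i*t)) = exp(i*(s-t)), and sums of them are collapsed using the identity that for every m > 1 the m distinct m-th roots of unity sum to 0, e.g. 1 + exp(2*I*pi/3) + exp(-2*I*pi/3) = 0.)
Dimension check: dim(rho) = sum (mult * dim) = 0*1 + 2*1 + 0*1 + 3*1 + 2*1 = 7 = chi_rho(e) = 7.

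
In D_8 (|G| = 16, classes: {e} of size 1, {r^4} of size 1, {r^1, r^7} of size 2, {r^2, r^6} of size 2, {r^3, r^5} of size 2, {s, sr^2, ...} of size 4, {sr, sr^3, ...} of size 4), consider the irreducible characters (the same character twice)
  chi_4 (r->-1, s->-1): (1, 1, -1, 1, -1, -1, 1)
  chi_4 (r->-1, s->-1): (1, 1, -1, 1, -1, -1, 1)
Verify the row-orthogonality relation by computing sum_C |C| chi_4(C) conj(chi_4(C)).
Sum = 16 = |G| = 16; so <chi_4, chi_4> = 1 (norm-1 confirms irreducibility).

Why: Compute term by term over conjugacy classes (|C| * chi_4(C) * conj(chi_4(C))):
  1*(1)*conj(1) + 1*(1)*conj(1) + 2*(-1)*conj(-1) + 2*(1)*conj(1) + 2*(-1)*conj(-1) + 4*(-1)*conj(-1) + 4*(1)*conj(1)
  = (1) + (1) + (2) + (2) + (2) + (4) + (4)
  = 16.
Dividing by |G| = 16 gives 16/16 = 1, matching the row-orthogonality relation <chi_4, chi_4> = [chi_4 = chi_4].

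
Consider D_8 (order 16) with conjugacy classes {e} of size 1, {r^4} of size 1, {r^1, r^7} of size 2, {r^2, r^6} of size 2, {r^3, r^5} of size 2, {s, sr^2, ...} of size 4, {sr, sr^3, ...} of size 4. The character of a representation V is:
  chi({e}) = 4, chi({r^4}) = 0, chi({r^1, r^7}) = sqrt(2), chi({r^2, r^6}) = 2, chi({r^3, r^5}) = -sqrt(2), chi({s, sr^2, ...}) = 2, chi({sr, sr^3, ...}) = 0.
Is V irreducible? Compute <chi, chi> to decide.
Not irreducible (reducible): <chi, chi> = 3 > 1.

Solution. <chi, chi> = (1/|G|) sum_C |C| * |chi(C)|^2 = (1/16)[1*|4|^2 + 1*|0|^2 + 2*|sqrt(2)|^2 + 2*|2|^2 + 2*|-sqrt(2)|^2 + 4*|2|^2 + 4*|0|^2]
  = (1/16)[(16) + (0) + (4) + (8) + (4) + (16) + (0)] = 48/16 = 3.
A character is irreducible iff <chi, chi> = 1, so this representation is reducible.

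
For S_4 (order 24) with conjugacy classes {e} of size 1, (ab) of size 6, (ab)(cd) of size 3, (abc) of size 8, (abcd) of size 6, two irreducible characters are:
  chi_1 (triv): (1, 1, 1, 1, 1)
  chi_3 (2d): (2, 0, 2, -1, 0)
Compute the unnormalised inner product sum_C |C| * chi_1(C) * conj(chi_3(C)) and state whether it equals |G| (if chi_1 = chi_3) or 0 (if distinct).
Sum = 0; so <chi_1, chi_3> = 0 (distinct irreducibles are orthogonal).

Explanation: Compute term by term over conjugacy classes (|C| * chi_1(C) * conj(chi_3(C))):
  1*(1)*conj(2) + 6*(1)*conj(0) + 3*(1)*conj(2) + 8*(1)*conj(-1) + 6*(1)*conj(0)
  = (2) + (0) + (6) + (-8) + (0)
  = 0.
Dividing by |G| = 24 gives 0/24 = 0, matching the row-orthogonality relation <chi_1, chi_3> = [chi_1 = chi_3].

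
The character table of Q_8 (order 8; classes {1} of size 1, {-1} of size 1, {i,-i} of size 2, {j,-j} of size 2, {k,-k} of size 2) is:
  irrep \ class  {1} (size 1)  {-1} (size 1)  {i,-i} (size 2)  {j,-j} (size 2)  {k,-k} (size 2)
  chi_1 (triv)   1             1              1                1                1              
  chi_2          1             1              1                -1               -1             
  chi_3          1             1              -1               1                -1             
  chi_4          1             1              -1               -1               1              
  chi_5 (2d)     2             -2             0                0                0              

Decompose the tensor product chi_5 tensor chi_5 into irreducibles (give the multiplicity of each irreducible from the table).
chi_5 tensor chi_5 = chi_1 + chi_2 + chi_3 + chi_4 (all other irreducibles have multiplicity 0).

Proof sketch: The character of a tensor product is the pointwise product (chi_5 * chi_5)(C) = chi_5(C) * chi_5(C):
  {1}: (2)*(2), {-1}: (-2)*(-2), {i,-i}: (0)*(0), {j,-j}: (0)*(0), {k,-k}: (0)*(0)
so (chi_5 * chi_5) takes values
  {1} -> 4, {-1} -> 4, {i,-i} -> 0, {j,-j} -> 0, {k,-k} -> 0.
Now take the inner product of this character with each irreducible chi from the table, <chi_5*chi_5, chi> = (1/8) sum_C |C| (chi_5*chi_5)(C) conj(chi(C)):
  <chi_5*chi_5, chi_1> = (1/8)[1*(4)*conj(1) + 1*(4)*conj(1) + 2*(0)*conj(1) + 2*(0)*conj(1) + 2*(0)*conj(1)]
      = (1/8)[(4) + (4) + (0) + (0) + (0)] = 8/8 = 1
  <chi_5*chi_5, chi_2> = (1/8)[1*(4)*conj(1) + 1*(4)*conj(1) + 2*(0)*conj(1) + 2*(0)*conj(-1) + 2*(0)*conj(-1)]
      = (1/8)[(4) + (4) + (0) + (0) + (0)] = 8/8 = 1
  <chi_5*chi_5, chi_3> = (1/8)[1*(4)*conj(1) + 1*(4)*conj(1) + 2*(0)*conj(-1) + 2*(0)*conj(1) + 2*(0)*conj(-1)]
      = (1/8)[(4) + (4) + (0) + (0) + (0)] = 8/8 = 1
  <chi_5*chi_5, chi_4> = (1/8)[1*(4)*conj(1) + 1*(4)*conj(1) + 2*(0)*conj(-1) + 2*(0)*conj(-1) + 2*(0)*conj(1)]
      = (1/8)[(4) + (4) + (0) + (0) + (0)] = 8/8 = 1
  <chi_5*chi_5, chi_5> = (1/8)[1*(4)*conj(2) + 1*(4)*conj(-2) + 2*(0)*conj(0) + 2*(0)*conj(0) + 2*(0)*conj(0)]
      = (1/8)[(8) + (-8) + (0) + (0) + (0)] = 0/8 = 0
Hence the multiplicities are chi_1: 1, chi_2: 1, chi_3: 1, chi_4: 1. Dimension check: dim(chi_5)*dim(chi_5) = 2*2 = 4 and sum (mult * dim) = 1*1 + 1*1 + 1*1 + 1*1 = 4.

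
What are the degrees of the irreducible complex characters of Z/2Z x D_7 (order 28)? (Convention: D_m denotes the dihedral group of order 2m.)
Dimensions: 1, 1, 1, 1, 2, 2, 2, 2, 2, 2

Solution. There are 10 irreducibles (= number of conjugacy classes). Their dimensions d_i satisfy sum d_i^2 = |G| = 28: 1 + 1 + 1 + 1 + 4 + 4 + 4 + 4 + 4 + 4 = 28. (For the product with Z/2Z: each of the 2 1-dim characters of Z/2Z tensors with each irrep of D_7, giving 2 copies of each D_7-dimension.)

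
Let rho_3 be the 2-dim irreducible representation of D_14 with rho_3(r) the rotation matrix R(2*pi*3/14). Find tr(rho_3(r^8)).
chi_{rho_3}(r^8) = 2*cos(2*pi*3*8/14) = -2*cos(3*pi/7)

Solution. rho_3(r^8) is rotation by angle 2*pi*3*8/14, whose trace is 2*cos(2*pi*3*8/14) = -2*cos(3*pi/7).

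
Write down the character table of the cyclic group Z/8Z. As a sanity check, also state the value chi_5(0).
Character table of Z/8Z (irreps indexed chi_0,...,chi_7 with chi_k(m) = zeta_8^(k*m), zeta_8 = exp(2*pi*i/8)):
  irrep \ class  {0} (size 1)  {1} (size 1)    {2} (size 1)  {3} (size 1)    {4} (size 1)  {5} (size 1)    {6} (size 1)  {7} (size 1)  
  chi_0          1             1               1             1               1             1               1             1             
  chi_1          1             exp(I*pi/4)     I             exp(3*I*pi/4)   -1            exp(-3*I*pi/4)  -I            exp(-I*pi/4)  
  chi_2          1             I               -1            -I              1             I               -1            -I            
  chi_3          1             exp(3*I*pi/4)   -I            exp(I*pi/4)     -1            exp(-I*pi/4)    I             exp(-3*I*pi/4)
  chi_4          1             -1              1             -1              1             -1              1             -1            
  chi_5          1             exp(-3*I*pi/4)  I             exp(-I*pi/4)    -1            exp(I*pi/4)     -I            exp(3*I*pi/4) 
  chi_6          1             -I              -1            I               1             -I              -1            I             
  chi_7          1             exp(-I*pi/4)    -I            exp(-3*I*pi/4)  -1            exp(3*I*pi/4)   I             exp(I*pi/4)   

Spot check: chi_5(0) = zeta_8^(5*0) = zeta_8^0 = 1.

Explanation: Z/8Z is abelian, so all 8 irreducible complex representations are 1-dimensional. They are given by chi_k(m) = zeta_8^(k*m) for k = 0,...,7. Row orthogonality: sum_m chi_k(m) conj(chi_l(m)) = 8 * [k = l].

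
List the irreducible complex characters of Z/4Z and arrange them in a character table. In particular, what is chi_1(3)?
Character table of Z/4Z (irreps indexed chi_0,...,chi_3 with chi_k(m) = zeta_4^(k*m), zeta_4 = exp(2*pi*i/4)):
  irrep \ class  {0} (size 1)  {1} (size 1)  {2} (size 1)  {3} (size 1)
  chi_0          1             1             1             1           
  chi_1          1             I             -1            -I          
  chi_2          1             -1            1             -1          
  chi_3          1             -I            -1            I           

Spot check: chi_1(3) = zeta_4^(1*3) = zeta_4^3 = -I.

Explanation: Z/4Z is abelian, so all 4 irreducible complex representations are 1-dimensional. They are given by chi_k(m) = zeta_4^(k*m) for k = 0,...,3. Row orthogonality: sum_m chi_k(m) conj(chi_l(m)) = 4 * [k = l].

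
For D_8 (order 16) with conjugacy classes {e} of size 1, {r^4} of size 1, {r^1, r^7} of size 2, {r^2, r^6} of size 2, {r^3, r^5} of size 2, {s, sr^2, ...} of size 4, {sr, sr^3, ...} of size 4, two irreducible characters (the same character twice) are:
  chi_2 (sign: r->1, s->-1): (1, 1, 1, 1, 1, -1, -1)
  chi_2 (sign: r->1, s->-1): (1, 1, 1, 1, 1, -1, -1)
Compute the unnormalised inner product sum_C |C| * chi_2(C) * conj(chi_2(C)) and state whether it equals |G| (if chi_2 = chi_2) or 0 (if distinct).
Sum = 16 = |G| = 16; so <chi_2, chi_2> = 1 (norm-1 confirms irreducibility).

Explanation: Compute term by term over conjugacy classes (|C| * chi_2(C) * conj(chi_2(C))):
  1*(1)*conj(1) + 1*(1)*conj(1) + 2*(1)*conj(1) + 2*(1)*conj(1) + 2*(1)*conj(1) + 4*(-1)*conj(-1) + 4*(-1)*conj(-1)
  = (1) + (1) + (2) + (2) + (2) + (4) + (4)
  = 16.
Dividing by |G| = 16 gives 16/16 = 1, matching the row-orthogonality relation <chi_2, chi_2> = [chi_2 = chi_2].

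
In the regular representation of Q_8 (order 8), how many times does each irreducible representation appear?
Each irreducible V_i of dimension d_i appears with multiplicity d_i, i.e. rho_reg = (direct sum over all irreducibles V_i) d_i V_i. The irreducible dimensions for Q_8 are 1, 1, 1, 1, 2: 4 irreducibles of dimension 1, each with multiplicity 1; 1 irreducible of dimension 2, with multiplicity 2. Total dimension 4*1*1 + 1*2*2 = 8 = |G|.

Working: General theorem: in the regular representation of a finite group G, each irreducible appears with multiplicity equal to its dimension. Check: dim(rho_reg) = sum d_i^2 = 1 + 1 + 1 + 1 + 4 = 8 = |G|.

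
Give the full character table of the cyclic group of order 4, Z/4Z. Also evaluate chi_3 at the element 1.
Character table of Z/4Z (irreps indexed chi_0,...,chi_3 with chi_k(m) = zeta_4^(k*m), zeta_4 = exp(2*pi*i/4)):
  irrep \ class  {0} (size 1)  {1} (size 1)  {2} (size 1)  {3} (size 1)
  chi_0          1             1             1             1           
  chi_1          1             I             -1            -I          
  chi_2          1             -1            1             -1          
  chi_3          1             -I            -1            I           

Spot check: chi_3(1) = zeta_4^(3*1) = zeta_4^3 = -I.

Z/4Z is abelian, so all 4 irreducible complex representations are 1-dimensional. They are given by chi_k(m) = zeta_4^(k*m) for k = 0,...,3. Row orthogonality: sum_m chi_k(m) conj(chi_l(m)) = 4 * [k = l].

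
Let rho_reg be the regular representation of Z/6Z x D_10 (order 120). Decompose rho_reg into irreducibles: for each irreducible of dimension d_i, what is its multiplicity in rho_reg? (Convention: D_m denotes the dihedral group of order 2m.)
Each irreducible V_i of dimension d_i appears with multiplicity d_i, i.e. rho_reg = (direct sum over all irreducibles V_i) d_i V_i. The irreducible dimensions for Z/6Z x D_10 are 1, 1, 1, 1, 1, 1, 1, 1, 1, 1, 1, 1, 1, 1, 1, 1, 1, 1, 1, 1, 1, 1, 1, 1, 2, 2, 2, 2, 2, 2, 2, 2, 2, 2, 2, 2, 2, 2, 2, 2, 2, 2, 2, 2, 2, 2, 2, 2: 24 irreducibles of dimension 1, each with multiplicity 1; 24 irreducibles of dimension 2, each with multiplicity 2. Total dimension 24*1*1 + 24*2*2 = 120 = |G|.

Justification: General theorem: in the regular representation of a finite group G, each irreducible appears with multiplicity equal to its dimension. Check: dim(rho_reg) = sum d_i^2 = 1 + 1 + 1 + 1 + 1 + 1 + 1 + 1 + 1 + 1 + 1 + 1 + 1 + 1 + 1 + 1 + 1 + 1 + 1 + 1 + 1 + 1 + 1 + 1 + 4 + 4 + 4 + 4 + 4 + 4 + 4 + 4 + 4 + 4 + 4 + 4 + 4 + 4 + 4 + 4 + 4 + 4 + 4 + 4 + 4 + 4 + 4 + 4 = 120 = |G|.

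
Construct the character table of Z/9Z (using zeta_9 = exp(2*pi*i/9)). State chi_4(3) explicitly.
Character table of Z/9Z (irreps indexed chi_0,...,chi_8 with chi_k(m) = zeta_9^(k*m), zeta_9 = exp(2*pi*i/9)):
  irrep \ class  {0} (size 1)  {1} (size 1)    {2} (size 1)    {3} (size 1)    {4} (size 1)    {5} (size 1)    {6} (size 1)    {7} (size 1)    {8} (size 1)  
  chi_0          1             1               1               1               1               1               1               1               1             
  chi_1          1             exp(2*I*pi/9)   exp(4*I*pi/9)   exp(2*I*pi/3)   exp(8*I*pi/9)   exp(-8*I*pi/9)  exp(-2*I*pi/3)  exp(-4*I*pi/9)  exp(-2*I*pi/9)
  chi_2          1             exp(4*I*pi/9)   exp(8*I*pi/9)   exp(-2*I*pi/3)  exp(-2*I*pi/9)  exp(2*I*pi/9)   exp(2*I*pi/3)   exp(-8*I*pi/9)  exp(-4*I*pi/9)
  chi_3          1             exp(2*I*pi/3)   exp(-2*I*pi/3)  1               exp(2*I*pi/3)   exp(-2*I*pi/3)  1               exp(2*I*pi/3)   exp(-2*I*pi/3)
  chi_4          1             exp(8*I*pi/9)   exp(-2*I*pi/9)  exp(2*I*pi/3)   exp(-4*I*pi/9)  exp(4*I*pi/9)   exp(-2*I*pi/3)  exp(2*I*pi/9)   exp(-8*I*pi/9)
  chi_5          1             exp(-8*I*pi/9)  exp(2*I*pi/9)   exp(-2*I*pi/3)  exp(4*I*pi/9)   exp(-4*I*pi/9)  exp(2*I*pi/3)   exp(-2*I*pi/9)  exp(8*I*pi/9) 
  chi_6          1             exp(-2*I*pi/3)  exp(2*I*pi/3)   1               exp(-2*I*pi/3)  exp(2*I*pi/3)   1               exp(-2*I*pi/3)  exp(2*I*pi/3) 
  chi_7          1             exp(-4*I*pi/9)  exp(-8*I*pi/9)  exp(2*I*pi/3)   exp(2*I*pi/9)   exp(-2*I*pi/9)  exp(-2*I*pi/3)  exp(8*I*pi/9)   exp(4*I*pi/9) 
  chi_8          1             exp(-2*I*pi/9)  exp(-4*I*pi/9)  exp(-2*I*pi/3)  exp(-8*I*pi/9)  exp(8*I*pi/9)   exp(2*I*pi/3)   exp(4*I*pi/9)   exp(2*I*pi/9) 

Spot check: chi_4(3) = zeta_9^(4*3) = zeta_9^12 = exp(2*I*pi/3).

Z/9Z is abelian, so all 9 irreducible complex representations are 1-dimensional. They are given by chi_k(m) = zeta_9^(k*m) for k = 0,...,8. Row orthogonality: sum_m chi_k(m) conj(chi_l(m)) = 9 * [k = l].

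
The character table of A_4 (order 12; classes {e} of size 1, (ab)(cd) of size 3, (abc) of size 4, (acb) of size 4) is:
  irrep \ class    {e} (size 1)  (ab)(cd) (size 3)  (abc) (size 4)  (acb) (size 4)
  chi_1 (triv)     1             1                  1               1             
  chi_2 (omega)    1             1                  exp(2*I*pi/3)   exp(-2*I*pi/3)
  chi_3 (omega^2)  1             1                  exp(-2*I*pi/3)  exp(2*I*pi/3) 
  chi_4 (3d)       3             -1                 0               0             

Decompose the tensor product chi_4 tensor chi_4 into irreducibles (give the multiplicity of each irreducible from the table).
chi_4 tensor chi_4 = chi_1 + chi_2 + chi_3 + 2*chi_4 (all other irreducibles have multiplicity 0).

The character of a tensor product is the pointwise product (chi_4 * chi_4)(C) = chi_4(C) * chi_4(C):
  {e}: (3)*(3), (ab)(cd): (-1)*(-1), (abc): (0)*(0), (acb): (0)*(0)
so (chi_4 * chi_4) takes values
  {e} -> 9, (ab)(cd) -> 1, (abc) -> 0, (acb) -> 0.
Now take the inner product of this character with each irreducible chi from the table, <chi_4*chi_4, chi> = (1/12) sum_C |C| (chi_4*chi_4)(C) conj(chi(C)):
  <chi_4*chi_4, chi_1> = (1/12)[1*(9)*conj(1) + 3*(1)*conj(1) + 4*(0)*conj(1) + 4*(0)*conj(1)]
      = (1/12)[(9) + (3) + (0) + (0)] = 12/12 = 1
  <chi_4*chi_4, chi_2> = (1/12)[1*(9)*conj(1) + 3*(1)*conj(1) + 4*(0)*conj(exp(2*I*pi/3)) + 4*(0)*conj(exp(-2*I*pi/3))]
      = (1/12)[(9) + (3) + (0) + (0)] = 12/12 = 1
  <chi_4*chi_4, chi_3> = (1/12)[1*(9)*conj(1) + 3*(1)*conj(1) + 4*(0)*conj(exp(-2*I*pi/3)) + 4*(0)*conj(exp(2*I*pi/3))]
      = (1/12)[(9) + (3) + (0) + (0)] = 12/12 = 1
  <chi_4*chi_4, chi_4> = (1/12)[1*(9)*conj(3) + 3*(1)*conj(-1) + 4*(0)*conj(0) + 4*(0)*conj(0)]
      = (1/12)[(27) + (-3) + (0) + (0)] = 24/12 = 2
(Exp terms are combined using exp(i*s)*conj(exp(i*t)) = exp(i*(s-t)), and sums of them are collapsed using the identity that for every m > 1 the m distinct m-th roots of unity sum to 0, e.g. 1 + exp(2*I*pi/3) + exp(-2*I*pi/3) = 0.)
Hence the multiplicities are chi_1: 1, chi_2: 1, chi_3: 1, chi_4: 2. Dimension check: dim(chi_4)*dim(chi_4) = 3*3 = 9 and sum (mult * dim) = 1*1 + 1*1 + 1*1 + 2*3 = 9.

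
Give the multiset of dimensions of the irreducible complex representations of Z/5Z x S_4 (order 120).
Dimensions: 1, 1, 1, 1, 1, 1, 1, 1, 1, 1, 2, 2, 2, 2, 2, 3, 3, 3, 3, 3, 3, 3, 3, 3, 3

Solution. There are 25 irreducibles (= number of conjugacy classes). Their dimensions d_i satisfy sum d_i^2 = |G| = 120: 1 + 1 + 1 + 1 + 1 + 1 + 1 + 1 + 1 + 1 + 4 + 4 + 4 + 4 + 4 + 9 + 9 + 9 + 9 + 9 + 9 + 9 + 9 + 9 + 9 = 120. (For the product with Z/5Z: each of the 5 1-dim characters of Z/5Z tensors with each irrep of S_4, giving 5 copies of each S_4-dimension.)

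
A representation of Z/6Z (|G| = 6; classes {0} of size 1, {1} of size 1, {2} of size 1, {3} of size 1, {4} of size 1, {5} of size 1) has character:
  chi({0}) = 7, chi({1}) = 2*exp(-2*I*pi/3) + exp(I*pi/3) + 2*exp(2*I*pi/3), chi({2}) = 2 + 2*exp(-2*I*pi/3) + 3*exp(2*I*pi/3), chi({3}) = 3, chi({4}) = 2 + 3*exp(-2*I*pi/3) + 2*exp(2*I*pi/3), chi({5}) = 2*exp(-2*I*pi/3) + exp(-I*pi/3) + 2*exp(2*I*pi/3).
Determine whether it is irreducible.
Not irreducible (reducible): <chi, chi> = 11 > 1.

Proof sketch: <chi, chi> = (1/|G|) sum_C |C| * |chi(C)|^2 = (1/6)[1*|7|^2 + 1*|2*exp(-2*I*pi/3) + exp(I*pi/3) + 2*exp(2*I*pi/3)|^2 + 1*|2 + 2*exp(-2*I*pi/3) + 3*exp(2*I*pi/3)|^2 + 1*|3|^2 + 1*|2 + 3*exp(-2*I*pi/3) + 2*exp(2*I*pi/3)|^2 + 1*|2*exp(-2*I*pi/3) + exp(-I*pi/3) + 2*exp(2*I*pi/3)|^2]
  = (1/6)[(49) + (3) + (1) + (9) + (1) + (3)] = 66/6 = 11.
(Exp terms are combined using exp(i*s)*conj(exp(i*t)) = exp(i*(s-t)), and sums of them are collapsed using the identity that for every m > 1 the m distinct m-th roots of unity sum to 0, e.g. 1 + exp(2*I*pi/3) + exp(-2*I*pi/3) = 0.)
A character is irreducible iff <chi, chi> = 1, so this representation is reducible.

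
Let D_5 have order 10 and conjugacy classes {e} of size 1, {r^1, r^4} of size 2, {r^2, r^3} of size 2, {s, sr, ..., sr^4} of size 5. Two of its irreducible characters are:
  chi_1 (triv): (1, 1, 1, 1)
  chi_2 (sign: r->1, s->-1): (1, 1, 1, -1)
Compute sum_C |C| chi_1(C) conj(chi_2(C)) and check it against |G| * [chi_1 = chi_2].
Sum = 0; so <chi_1, chi_2> = 0 (distinct irreducibles are orthogonal).

Derivation: Compute term by term over conjugacy classes (|C| * chi_1(C) * conj(chi_2(C))):
  1*(1)*conj(1) + 2*(1)*conj(1) + 2*(1)*conj(1) + 5*(1)*conj(-1)
  = (1) + (2) + (2) + (-5)
  = 0.
Dividing by |G| = 10 gives 0/10 = 0, matching the row-orthogonality relation <chi_1, chi_2> = [chi_1 = chi_2].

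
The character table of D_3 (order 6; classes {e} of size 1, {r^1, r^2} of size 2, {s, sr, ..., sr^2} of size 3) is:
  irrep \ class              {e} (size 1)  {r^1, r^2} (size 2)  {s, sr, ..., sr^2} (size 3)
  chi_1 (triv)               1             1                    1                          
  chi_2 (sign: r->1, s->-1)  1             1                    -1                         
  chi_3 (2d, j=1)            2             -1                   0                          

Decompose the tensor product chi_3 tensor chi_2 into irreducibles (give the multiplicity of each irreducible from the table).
chi_3 tensor chi_2 = chi_3 (all other irreducibles have multiplicity 0).

Derivation: The character of a tensor product is the pointwise product (chi_3 * chi_2)(C) = chi_3(C) * chi_2(C):
  {e}: (2)*(1), {r^1, r^2}: (-1)*(1), {s, sr, ..., sr^2}: (0)*(-1)
so (chi_3 * chi_2) takes values
  {e} -> 2, {r^1, r^2} -> -1, {s, sr, ..., sr^2} -> 0.
Now take the inner product of this character with each irreducible chi from the table, <chi_3*chi_2, chi> = (1/6) sum_C |C| (chi_3*chi_2)(C) conj(chi(C)):
  <chi_3*chi_2, chi_1> = (1/6)[1*(2)*conj(1) + 2*(-1)*conj(1) + 3*(0)*conj(1)]
      = (1/6)[(2) + (-2) + (0)] = 0/6 = 0
  <chi_3*chi_2, chi_2> = (1/6)[1*(2)*conj(1) + 2*(-1)*conj(1) + 3*(0)*conj(-1)]
      = (1/6)[(2) + (-2) + (0)] = 0/6 = 0
  <chi_3*chi_2, chi_3> = (1/6)[1*(2)*conj(2) + 2*(-1)*conj(-1) + 3*(0)*conj(0)]
      = (1/6)[(4) + (2) + (0)] = 6/6 = 1
Hence the multiplicities are chi_3: 1. Dimension check: dim(chi_3)*dim(chi_2) = 2*1 = 2 and sum (mult * dim) = 1*2 = 2.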